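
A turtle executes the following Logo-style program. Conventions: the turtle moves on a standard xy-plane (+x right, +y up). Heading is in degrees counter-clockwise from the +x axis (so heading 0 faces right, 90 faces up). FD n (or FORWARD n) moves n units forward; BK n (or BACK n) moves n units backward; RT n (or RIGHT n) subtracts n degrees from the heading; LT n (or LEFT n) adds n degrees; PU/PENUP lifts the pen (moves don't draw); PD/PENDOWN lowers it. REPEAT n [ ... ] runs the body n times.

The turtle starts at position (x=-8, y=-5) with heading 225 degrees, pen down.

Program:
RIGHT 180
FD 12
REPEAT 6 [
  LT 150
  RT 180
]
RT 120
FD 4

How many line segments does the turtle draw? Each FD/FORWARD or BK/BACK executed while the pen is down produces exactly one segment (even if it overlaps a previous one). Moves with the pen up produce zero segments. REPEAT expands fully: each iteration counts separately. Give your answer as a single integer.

Executing turtle program step by step:
Start: pos=(-8,-5), heading=225, pen down
RT 180: heading 225 -> 45
FD 12: (-8,-5) -> (0.485,3.485) [heading=45, draw]
REPEAT 6 [
  -- iteration 1/6 --
  LT 150: heading 45 -> 195
  RT 180: heading 195 -> 15
  -- iteration 2/6 --
  LT 150: heading 15 -> 165
  RT 180: heading 165 -> 345
  -- iteration 3/6 --
  LT 150: heading 345 -> 135
  RT 180: heading 135 -> 315
  -- iteration 4/6 --
  LT 150: heading 315 -> 105
  RT 180: heading 105 -> 285
  -- iteration 5/6 --
  LT 150: heading 285 -> 75
  RT 180: heading 75 -> 255
  -- iteration 6/6 --
  LT 150: heading 255 -> 45
  RT 180: heading 45 -> 225
]
RT 120: heading 225 -> 105
FD 4: (0.485,3.485) -> (-0.55,7.349) [heading=105, draw]
Final: pos=(-0.55,7.349), heading=105, 2 segment(s) drawn
Segments drawn: 2

Answer: 2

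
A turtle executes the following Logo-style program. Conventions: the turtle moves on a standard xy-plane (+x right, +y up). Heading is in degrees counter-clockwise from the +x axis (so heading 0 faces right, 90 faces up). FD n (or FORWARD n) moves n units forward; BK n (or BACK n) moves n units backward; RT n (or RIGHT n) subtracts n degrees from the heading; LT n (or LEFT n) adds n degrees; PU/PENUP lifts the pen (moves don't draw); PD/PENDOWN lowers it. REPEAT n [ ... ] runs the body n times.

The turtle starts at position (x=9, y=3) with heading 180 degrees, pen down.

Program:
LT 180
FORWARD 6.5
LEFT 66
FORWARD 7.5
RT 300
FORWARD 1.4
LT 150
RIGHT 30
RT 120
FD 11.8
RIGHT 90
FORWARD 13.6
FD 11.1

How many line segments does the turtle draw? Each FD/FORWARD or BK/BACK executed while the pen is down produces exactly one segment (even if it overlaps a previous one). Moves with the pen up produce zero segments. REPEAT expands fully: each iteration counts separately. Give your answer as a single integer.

Executing turtle program step by step:
Start: pos=(9,3), heading=180, pen down
LT 180: heading 180 -> 0
FD 6.5: (9,3) -> (15.5,3) [heading=0, draw]
LT 66: heading 0 -> 66
FD 7.5: (15.5,3) -> (18.551,9.852) [heading=66, draw]
RT 300: heading 66 -> 126
FD 1.4: (18.551,9.852) -> (17.728,10.984) [heading=126, draw]
LT 150: heading 126 -> 276
RT 30: heading 276 -> 246
RT 120: heading 246 -> 126
FD 11.8: (17.728,10.984) -> (10.792,20.531) [heading=126, draw]
RT 90: heading 126 -> 36
FD 13.6: (10.792,20.531) -> (21.794,28.524) [heading=36, draw]
FD 11.1: (21.794,28.524) -> (30.774,35.049) [heading=36, draw]
Final: pos=(30.774,35.049), heading=36, 6 segment(s) drawn
Segments drawn: 6

Answer: 6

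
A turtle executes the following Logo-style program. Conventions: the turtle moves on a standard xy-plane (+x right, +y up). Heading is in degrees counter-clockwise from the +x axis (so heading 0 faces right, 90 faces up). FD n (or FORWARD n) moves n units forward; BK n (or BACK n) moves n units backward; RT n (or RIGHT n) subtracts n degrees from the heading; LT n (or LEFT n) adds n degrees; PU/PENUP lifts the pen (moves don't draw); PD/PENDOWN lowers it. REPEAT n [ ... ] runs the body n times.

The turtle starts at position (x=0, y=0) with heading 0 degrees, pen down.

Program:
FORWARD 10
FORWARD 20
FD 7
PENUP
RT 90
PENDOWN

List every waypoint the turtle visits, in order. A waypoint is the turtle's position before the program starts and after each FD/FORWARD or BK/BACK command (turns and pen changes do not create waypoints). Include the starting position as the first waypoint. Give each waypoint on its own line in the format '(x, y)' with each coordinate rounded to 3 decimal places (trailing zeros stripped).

Executing turtle program step by step:
Start: pos=(0,0), heading=0, pen down
FD 10: (0,0) -> (10,0) [heading=0, draw]
FD 20: (10,0) -> (30,0) [heading=0, draw]
FD 7: (30,0) -> (37,0) [heading=0, draw]
PU: pen up
RT 90: heading 0 -> 270
PD: pen down
Final: pos=(37,0), heading=270, 3 segment(s) drawn
Waypoints (4 total):
(0, 0)
(10, 0)
(30, 0)
(37, 0)

Answer: (0, 0)
(10, 0)
(30, 0)
(37, 0)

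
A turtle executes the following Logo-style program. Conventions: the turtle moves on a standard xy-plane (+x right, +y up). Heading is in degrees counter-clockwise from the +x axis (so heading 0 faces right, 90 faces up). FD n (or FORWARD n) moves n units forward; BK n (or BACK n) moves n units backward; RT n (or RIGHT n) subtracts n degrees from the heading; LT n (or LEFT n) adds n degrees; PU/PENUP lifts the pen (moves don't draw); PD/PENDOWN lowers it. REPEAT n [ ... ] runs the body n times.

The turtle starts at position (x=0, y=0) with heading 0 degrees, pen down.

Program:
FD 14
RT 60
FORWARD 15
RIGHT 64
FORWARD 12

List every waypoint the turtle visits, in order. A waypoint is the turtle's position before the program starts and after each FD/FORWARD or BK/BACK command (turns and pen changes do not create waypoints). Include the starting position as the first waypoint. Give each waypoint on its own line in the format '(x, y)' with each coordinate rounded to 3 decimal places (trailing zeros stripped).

Executing turtle program step by step:
Start: pos=(0,0), heading=0, pen down
FD 14: (0,0) -> (14,0) [heading=0, draw]
RT 60: heading 0 -> 300
FD 15: (14,0) -> (21.5,-12.99) [heading=300, draw]
RT 64: heading 300 -> 236
FD 12: (21.5,-12.99) -> (14.79,-22.939) [heading=236, draw]
Final: pos=(14.79,-22.939), heading=236, 3 segment(s) drawn
Waypoints (4 total):
(0, 0)
(14, 0)
(21.5, -12.99)
(14.79, -22.939)

Answer: (0, 0)
(14, 0)
(21.5, -12.99)
(14.79, -22.939)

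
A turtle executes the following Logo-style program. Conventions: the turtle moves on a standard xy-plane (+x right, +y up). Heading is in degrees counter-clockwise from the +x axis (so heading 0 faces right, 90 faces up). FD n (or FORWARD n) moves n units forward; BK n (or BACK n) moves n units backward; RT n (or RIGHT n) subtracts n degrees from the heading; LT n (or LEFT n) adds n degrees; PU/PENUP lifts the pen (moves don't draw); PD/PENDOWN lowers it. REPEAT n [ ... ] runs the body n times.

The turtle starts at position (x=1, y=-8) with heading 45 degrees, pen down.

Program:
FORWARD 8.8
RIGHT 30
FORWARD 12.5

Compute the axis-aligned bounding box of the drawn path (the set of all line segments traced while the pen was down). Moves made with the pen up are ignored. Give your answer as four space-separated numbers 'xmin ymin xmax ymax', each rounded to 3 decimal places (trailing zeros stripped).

Answer: 1 -8 19.297 1.458

Derivation:
Executing turtle program step by step:
Start: pos=(1,-8), heading=45, pen down
FD 8.8: (1,-8) -> (7.223,-1.777) [heading=45, draw]
RT 30: heading 45 -> 15
FD 12.5: (7.223,-1.777) -> (19.297,1.458) [heading=15, draw]
Final: pos=(19.297,1.458), heading=15, 2 segment(s) drawn

Segment endpoints: x in {1, 7.223, 19.297}, y in {-8, -1.777, 1.458}
xmin=1, ymin=-8, xmax=19.297, ymax=1.458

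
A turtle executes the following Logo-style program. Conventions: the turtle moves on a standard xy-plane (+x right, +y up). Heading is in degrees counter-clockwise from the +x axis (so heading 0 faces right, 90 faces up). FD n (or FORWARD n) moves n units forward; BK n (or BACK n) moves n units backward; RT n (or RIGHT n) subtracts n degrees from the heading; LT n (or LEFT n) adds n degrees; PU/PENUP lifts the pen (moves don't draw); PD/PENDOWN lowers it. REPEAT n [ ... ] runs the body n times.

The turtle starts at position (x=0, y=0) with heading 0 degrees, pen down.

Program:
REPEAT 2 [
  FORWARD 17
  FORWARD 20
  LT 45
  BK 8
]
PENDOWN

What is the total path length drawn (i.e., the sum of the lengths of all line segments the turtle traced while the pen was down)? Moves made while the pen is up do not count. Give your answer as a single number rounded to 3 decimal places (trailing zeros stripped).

Answer: 90

Derivation:
Executing turtle program step by step:
Start: pos=(0,0), heading=0, pen down
REPEAT 2 [
  -- iteration 1/2 --
  FD 17: (0,0) -> (17,0) [heading=0, draw]
  FD 20: (17,0) -> (37,0) [heading=0, draw]
  LT 45: heading 0 -> 45
  BK 8: (37,0) -> (31.343,-5.657) [heading=45, draw]
  -- iteration 2/2 --
  FD 17: (31.343,-5.657) -> (43.364,6.364) [heading=45, draw]
  FD 20: (43.364,6.364) -> (57.506,20.506) [heading=45, draw]
  LT 45: heading 45 -> 90
  BK 8: (57.506,20.506) -> (57.506,12.506) [heading=90, draw]
]
PD: pen down
Final: pos=(57.506,12.506), heading=90, 6 segment(s) drawn

Segment lengths:
  seg 1: (0,0) -> (17,0), length = 17
  seg 2: (17,0) -> (37,0), length = 20
  seg 3: (37,0) -> (31.343,-5.657), length = 8
  seg 4: (31.343,-5.657) -> (43.364,6.364), length = 17
  seg 5: (43.364,6.364) -> (57.506,20.506), length = 20
  seg 6: (57.506,20.506) -> (57.506,12.506), length = 8
Total = 90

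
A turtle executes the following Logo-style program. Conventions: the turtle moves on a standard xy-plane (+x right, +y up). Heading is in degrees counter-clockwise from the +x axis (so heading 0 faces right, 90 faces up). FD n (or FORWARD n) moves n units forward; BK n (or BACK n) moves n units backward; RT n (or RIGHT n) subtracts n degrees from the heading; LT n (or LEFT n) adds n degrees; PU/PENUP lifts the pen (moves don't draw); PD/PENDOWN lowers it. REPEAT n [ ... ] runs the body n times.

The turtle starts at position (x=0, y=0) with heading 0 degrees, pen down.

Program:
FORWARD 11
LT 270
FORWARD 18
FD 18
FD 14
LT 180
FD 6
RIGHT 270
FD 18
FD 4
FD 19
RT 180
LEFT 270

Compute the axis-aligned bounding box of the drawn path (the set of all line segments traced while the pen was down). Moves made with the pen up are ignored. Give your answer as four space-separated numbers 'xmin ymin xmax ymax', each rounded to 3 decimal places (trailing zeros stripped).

Executing turtle program step by step:
Start: pos=(0,0), heading=0, pen down
FD 11: (0,0) -> (11,0) [heading=0, draw]
LT 270: heading 0 -> 270
FD 18: (11,0) -> (11,-18) [heading=270, draw]
FD 18: (11,-18) -> (11,-36) [heading=270, draw]
FD 14: (11,-36) -> (11,-50) [heading=270, draw]
LT 180: heading 270 -> 90
FD 6: (11,-50) -> (11,-44) [heading=90, draw]
RT 270: heading 90 -> 180
FD 18: (11,-44) -> (-7,-44) [heading=180, draw]
FD 4: (-7,-44) -> (-11,-44) [heading=180, draw]
FD 19: (-11,-44) -> (-30,-44) [heading=180, draw]
RT 180: heading 180 -> 0
LT 270: heading 0 -> 270
Final: pos=(-30,-44), heading=270, 8 segment(s) drawn

Segment endpoints: x in {-30, -11, -7, 0, 11, 11, 11, 11}, y in {-50, -44, -36, -18, 0}
xmin=-30, ymin=-50, xmax=11, ymax=0

Answer: -30 -50 11 0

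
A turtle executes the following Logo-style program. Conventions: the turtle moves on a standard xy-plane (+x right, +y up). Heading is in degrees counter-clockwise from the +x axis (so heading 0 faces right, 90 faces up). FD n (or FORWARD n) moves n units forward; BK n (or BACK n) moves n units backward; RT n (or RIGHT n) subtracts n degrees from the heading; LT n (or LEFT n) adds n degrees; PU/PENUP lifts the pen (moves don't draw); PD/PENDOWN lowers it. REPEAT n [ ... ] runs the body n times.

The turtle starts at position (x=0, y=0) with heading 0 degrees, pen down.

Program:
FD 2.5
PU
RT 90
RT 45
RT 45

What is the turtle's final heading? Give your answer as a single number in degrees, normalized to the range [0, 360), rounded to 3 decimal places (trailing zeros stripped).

Answer: 180

Derivation:
Executing turtle program step by step:
Start: pos=(0,0), heading=0, pen down
FD 2.5: (0,0) -> (2.5,0) [heading=0, draw]
PU: pen up
RT 90: heading 0 -> 270
RT 45: heading 270 -> 225
RT 45: heading 225 -> 180
Final: pos=(2.5,0), heading=180, 1 segment(s) drawn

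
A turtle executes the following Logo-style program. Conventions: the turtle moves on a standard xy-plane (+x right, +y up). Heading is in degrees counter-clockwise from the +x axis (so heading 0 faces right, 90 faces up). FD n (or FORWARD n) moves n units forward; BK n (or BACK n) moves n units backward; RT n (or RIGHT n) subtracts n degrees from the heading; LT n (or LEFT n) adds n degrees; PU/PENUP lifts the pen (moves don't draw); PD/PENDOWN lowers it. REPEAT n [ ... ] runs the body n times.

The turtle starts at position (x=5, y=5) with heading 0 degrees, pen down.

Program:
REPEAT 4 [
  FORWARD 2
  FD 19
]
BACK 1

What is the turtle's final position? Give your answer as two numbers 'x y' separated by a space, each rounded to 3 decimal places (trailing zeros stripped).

Answer: 88 5

Derivation:
Executing turtle program step by step:
Start: pos=(5,5), heading=0, pen down
REPEAT 4 [
  -- iteration 1/4 --
  FD 2: (5,5) -> (7,5) [heading=0, draw]
  FD 19: (7,5) -> (26,5) [heading=0, draw]
  -- iteration 2/4 --
  FD 2: (26,5) -> (28,5) [heading=0, draw]
  FD 19: (28,5) -> (47,5) [heading=0, draw]
  -- iteration 3/4 --
  FD 2: (47,5) -> (49,5) [heading=0, draw]
  FD 19: (49,5) -> (68,5) [heading=0, draw]
  -- iteration 4/4 --
  FD 2: (68,5) -> (70,5) [heading=0, draw]
  FD 19: (70,5) -> (89,5) [heading=0, draw]
]
BK 1: (89,5) -> (88,5) [heading=0, draw]
Final: pos=(88,5), heading=0, 9 segment(s) drawn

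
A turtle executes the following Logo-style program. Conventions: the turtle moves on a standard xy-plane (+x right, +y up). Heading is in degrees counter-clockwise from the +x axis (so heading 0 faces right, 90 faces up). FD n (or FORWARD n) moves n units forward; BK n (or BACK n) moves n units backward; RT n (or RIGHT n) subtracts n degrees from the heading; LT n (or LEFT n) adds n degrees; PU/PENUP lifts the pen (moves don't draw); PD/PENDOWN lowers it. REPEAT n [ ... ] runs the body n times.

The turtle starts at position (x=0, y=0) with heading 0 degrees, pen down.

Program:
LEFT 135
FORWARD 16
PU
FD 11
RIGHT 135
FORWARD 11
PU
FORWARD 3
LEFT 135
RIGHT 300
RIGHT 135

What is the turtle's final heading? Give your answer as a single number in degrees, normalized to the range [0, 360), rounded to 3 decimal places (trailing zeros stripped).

Answer: 60

Derivation:
Executing turtle program step by step:
Start: pos=(0,0), heading=0, pen down
LT 135: heading 0 -> 135
FD 16: (0,0) -> (-11.314,11.314) [heading=135, draw]
PU: pen up
FD 11: (-11.314,11.314) -> (-19.092,19.092) [heading=135, move]
RT 135: heading 135 -> 0
FD 11: (-19.092,19.092) -> (-8.092,19.092) [heading=0, move]
PU: pen up
FD 3: (-8.092,19.092) -> (-5.092,19.092) [heading=0, move]
LT 135: heading 0 -> 135
RT 300: heading 135 -> 195
RT 135: heading 195 -> 60
Final: pos=(-5.092,19.092), heading=60, 1 segment(s) drawn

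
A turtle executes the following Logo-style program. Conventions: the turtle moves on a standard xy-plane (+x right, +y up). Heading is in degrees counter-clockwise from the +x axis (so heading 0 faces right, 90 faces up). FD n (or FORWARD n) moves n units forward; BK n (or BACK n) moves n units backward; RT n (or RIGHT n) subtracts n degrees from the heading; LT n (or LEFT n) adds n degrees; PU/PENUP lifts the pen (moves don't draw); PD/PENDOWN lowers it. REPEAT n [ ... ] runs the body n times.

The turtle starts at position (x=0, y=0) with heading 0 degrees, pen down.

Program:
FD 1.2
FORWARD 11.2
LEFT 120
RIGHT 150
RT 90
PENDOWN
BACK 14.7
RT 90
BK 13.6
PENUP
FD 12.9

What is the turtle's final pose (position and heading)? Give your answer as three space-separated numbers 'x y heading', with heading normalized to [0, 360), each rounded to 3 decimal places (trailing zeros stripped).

Answer: 20.356 12.381 150

Derivation:
Executing turtle program step by step:
Start: pos=(0,0), heading=0, pen down
FD 1.2: (0,0) -> (1.2,0) [heading=0, draw]
FD 11.2: (1.2,0) -> (12.4,0) [heading=0, draw]
LT 120: heading 0 -> 120
RT 150: heading 120 -> 330
RT 90: heading 330 -> 240
PD: pen down
BK 14.7: (12.4,0) -> (19.75,12.731) [heading=240, draw]
RT 90: heading 240 -> 150
BK 13.6: (19.75,12.731) -> (31.528,5.931) [heading=150, draw]
PU: pen up
FD 12.9: (31.528,5.931) -> (20.356,12.381) [heading=150, move]
Final: pos=(20.356,12.381), heading=150, 4 segment(s) drawn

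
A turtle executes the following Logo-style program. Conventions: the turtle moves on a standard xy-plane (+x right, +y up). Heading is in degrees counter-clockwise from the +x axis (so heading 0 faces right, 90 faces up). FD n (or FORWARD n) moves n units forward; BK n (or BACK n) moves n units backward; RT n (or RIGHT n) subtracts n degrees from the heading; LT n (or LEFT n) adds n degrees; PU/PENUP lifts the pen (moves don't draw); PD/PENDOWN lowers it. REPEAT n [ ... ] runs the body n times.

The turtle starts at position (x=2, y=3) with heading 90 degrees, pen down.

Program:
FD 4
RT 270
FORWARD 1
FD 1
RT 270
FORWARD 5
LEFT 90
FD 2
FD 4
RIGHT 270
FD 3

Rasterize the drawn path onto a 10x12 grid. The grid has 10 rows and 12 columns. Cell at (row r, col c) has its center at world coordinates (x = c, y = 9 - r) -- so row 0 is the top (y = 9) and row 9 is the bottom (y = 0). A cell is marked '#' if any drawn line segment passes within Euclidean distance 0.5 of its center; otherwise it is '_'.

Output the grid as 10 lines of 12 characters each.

Answer: ____________
____________
###_________
#_#_________
#_#___#_____
#_#___#_____
#_#___#_____
#######_____
____________
____________

Derivation:
Segment 0: (2,3) -> (2,7)
Segment 1: (2,7) -> (1,7)
Segment 2: (1,7) -> (0,7)
Segment 3: (0,7) -> (0,2)
Segment 4: (0,2) -> (2,2)
Segment 5: (2,2) -> (6,2)
Segment 6: (6,2) -> (6,5)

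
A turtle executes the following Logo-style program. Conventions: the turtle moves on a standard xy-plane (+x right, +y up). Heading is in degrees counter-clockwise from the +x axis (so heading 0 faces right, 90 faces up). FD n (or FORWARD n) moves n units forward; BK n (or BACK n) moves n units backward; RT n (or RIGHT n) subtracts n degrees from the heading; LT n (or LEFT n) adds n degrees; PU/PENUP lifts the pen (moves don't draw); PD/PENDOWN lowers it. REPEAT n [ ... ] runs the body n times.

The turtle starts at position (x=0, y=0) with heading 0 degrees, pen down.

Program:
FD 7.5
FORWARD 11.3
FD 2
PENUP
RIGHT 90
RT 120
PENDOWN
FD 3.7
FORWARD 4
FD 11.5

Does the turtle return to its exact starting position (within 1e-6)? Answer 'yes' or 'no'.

Executing turtle program step by step:
Start: pos=(0,0), heading=0, pen down
FD 7.5: (0,0) -> (7.5,0) [heading=0, draw]
FD 11.3: (7.5,0) -> (18.8,0) [heading=0, draw]
FD 2: (18.8,0) -> (20.8,0) [heading=0, draw]
PU: pen up
RT 90: heading 0 -> 270
RT 120: heading 270 -> 150
PD: pen down
FD 3.7: (20.8,0) -> (17.596,1.85) [heading=150, draw]
FD 4: (17.596,1.85) -> (14.132,3.85) [heading=150, draw]
FD 11.5: (14.132,3.85) -> (4.172,9.6) [heading=150, draw]
Final: pos=(4.172,9.6), heading=150, 6 segment(s) drawn

Start position: (0, 0)
Final position: (4.172, 9.6)
Distance = 10.467; >= 1e-6 -> NOT closed

Answer: no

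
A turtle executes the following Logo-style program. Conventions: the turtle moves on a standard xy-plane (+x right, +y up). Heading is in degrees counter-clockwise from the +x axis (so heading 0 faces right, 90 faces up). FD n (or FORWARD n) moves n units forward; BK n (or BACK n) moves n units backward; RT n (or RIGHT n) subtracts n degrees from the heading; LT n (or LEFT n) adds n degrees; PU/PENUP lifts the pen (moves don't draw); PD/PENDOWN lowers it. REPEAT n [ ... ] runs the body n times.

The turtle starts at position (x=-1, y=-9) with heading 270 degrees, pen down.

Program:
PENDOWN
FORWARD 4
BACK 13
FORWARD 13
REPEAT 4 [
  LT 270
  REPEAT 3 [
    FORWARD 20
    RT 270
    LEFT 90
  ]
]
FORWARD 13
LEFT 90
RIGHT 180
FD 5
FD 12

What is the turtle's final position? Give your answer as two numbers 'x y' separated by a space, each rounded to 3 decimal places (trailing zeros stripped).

Answer: -18 -26

Derivation:
Executing turtle program step by step:
Start: pos=(-1,-9), heading=270, pen down
PD: pen down
FD 4: (-1,-9) -> (-1,-13) [heading=270, draw]
BK 13: (-1,-13) -> (-1,0) [heading=270, draw]
FD 13: (-1,0) -> (-1,-13) [heading=270, draw]
REPEAT 4 [
  -- iteration 1/4 --
  LT 270: heading 270 -> 180
  REPEAT 3 [
    -- iteration 1/3 --
    FD 20: (-1,-13) -> (-21,-13) [heading=180, draw]
    RT 270: heading 180 -> 270
    LT 90: heading 270 -> 0
    -- iteration 2/3 --
    FD 20: (-21,-13) -> (-1,-13) [heading=0, draw]
    RT 270: heading 0 -> 90
    LT 90: heading 90 -> 180
    -- iteration 3/3 --
    FD 20: (-1,-13) -> (-21,-13) [heading=180, draw]
    RT 270: heading 180 -> 270
    LT 90: heading 270 -> 0
  ]
  -- iteration 2/4 --
  LT 270: heading 0 -> 270
  REPEAT 3 [
    -- iteration 1/3 --
    FD 20: (-21,-13) -> (-21,-33) [heading=270, draw]
    RT 270: heading 270 -> 0
    LT 90: heading 0 -> 90
    -- iteration 2/3 --
    FD 20: (-21,-33) -> (-21,-13) [heading=90, draw]
    RT 270: heading 90 -> 180
    LT 90: heading 180 -> 270
    -- iteration 3/3 --
    FD 20: (-21,-13) -> (-21,-33) [heading=270, draw]
    RT 270: heading 270 -> 0
    LT 90: heading 0 -> 90
  ]
  -- iteration 3/4 --
  LT 270: heading 90 -> 0
  REPEAT 3 [
    -- iteration 1/3 --
    FD 20: (-21,-33) -> (-1,-33) [heading=0, draw]
    RT 270: heading 0 -> 90
    LT 90: heading 90 -> 180
    -- iteration 2/3 --
    FD 20: (-1,-33) -> (-21,-33) [heading=180, draw]
    RT 270: heading 180 -> 270
    LT 90: heading 270 -> 0
    -- iteration 3/3 --
    FD 20: (-21,-33) -> (-1,-33) [heading=0, draw]
    RT 270: heading 0 -> 90
    LT 90: heading 90 -> 180
  ]
  -- iteration 4/4 --
  LT 270: heading 180 -> 90
  REPEAT 3 [
    -- iteration 1/3 --
    FD 20: (-1,-33) -> (-1,-13) [heading=90, draw]
    RT 270: heading 90 -> 180
    LT 90: heading 180 -> 270
    -- iteration 2/3 --
    FD 20: (-1,-13) -> (-1,-33) [heading=270, draw]
    RT 270: heading 270 -> 0
    LT 90: heading 0 -> 90
    -- iteration 3/3 --
    FD 20: (-1,-33) -> (-1,-13) [heading=90, draw]
    RT 270: heading 90 -> 180
    LT 90: heading 180 -> 270
  ]
]
FD 13: (-1,-13) -> (-1,-26) [heading=270, draw]
LT 90: heading 270 -> 0
RT 180: heading 0 -> 180
FD 5: (-1,-26) -> (-6,-26) [heading=180, draw]
FD 12: (-6,-26) -> (-18,-26) [heading=180, draw]
Final: pos=(-18,-26), heading=180, 18 segment(s) drawn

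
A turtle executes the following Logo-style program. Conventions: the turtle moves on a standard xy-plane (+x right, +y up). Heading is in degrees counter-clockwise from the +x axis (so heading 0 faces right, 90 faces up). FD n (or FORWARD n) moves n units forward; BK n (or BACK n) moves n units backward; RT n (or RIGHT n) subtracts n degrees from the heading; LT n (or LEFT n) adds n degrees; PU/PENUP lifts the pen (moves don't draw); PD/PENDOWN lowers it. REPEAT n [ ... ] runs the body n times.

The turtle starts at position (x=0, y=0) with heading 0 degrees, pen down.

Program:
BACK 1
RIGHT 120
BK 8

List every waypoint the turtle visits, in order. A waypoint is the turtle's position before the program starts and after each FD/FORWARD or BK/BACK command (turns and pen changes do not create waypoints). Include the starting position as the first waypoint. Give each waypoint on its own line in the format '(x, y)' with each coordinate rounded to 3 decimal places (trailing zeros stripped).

Executing turtle program step by step:
Start: pos=(0,0), heading=0, pen down
BK 1: (0,0) -> (-1,0) [heading=0, draw]
RT 120: heading 0 -> 240
BK 8: (-1,0) -> (3,6.928) [heading=240, draw]
Final: pos=(3,6.928), heading=240, 2 segment(s) drawn
Waypoints (3 total):
(0, 0)
(-1, 0)
(3, 6.928)

Answer: (0, 0)
(-1, 0)
(3, 6.928)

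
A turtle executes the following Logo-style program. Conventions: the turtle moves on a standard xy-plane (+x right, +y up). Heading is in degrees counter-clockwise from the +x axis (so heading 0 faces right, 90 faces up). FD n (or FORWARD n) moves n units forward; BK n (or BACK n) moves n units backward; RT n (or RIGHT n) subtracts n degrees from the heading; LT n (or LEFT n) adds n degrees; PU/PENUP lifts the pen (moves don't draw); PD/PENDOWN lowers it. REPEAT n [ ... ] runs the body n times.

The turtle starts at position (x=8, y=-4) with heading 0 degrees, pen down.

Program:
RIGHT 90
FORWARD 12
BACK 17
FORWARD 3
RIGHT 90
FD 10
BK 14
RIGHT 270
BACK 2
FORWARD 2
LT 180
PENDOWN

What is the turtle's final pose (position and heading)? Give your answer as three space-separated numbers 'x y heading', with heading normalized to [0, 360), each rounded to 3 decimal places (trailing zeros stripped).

Answer: 12 -2 90

Derivation:
Executing turtle program step by step:
Start: pos=(8,-4), heading=0, pen down
RT 90: heading 0 -> 270
FD 12: (8,-4) -> (8,-16) [heading=270, draw]
BK 17: (8,-16) -> (8,1) [heading=270, draw]
FD 3: (8,1) -> (8,-2) [heading=270, draw]
RT 90: heading 270 -> 180
FD 10: (8,-2) -> (-2,-2) [heading=180, draw]
BK 14: (-2,-2) -> (12,-2) [heading=180, draw]
RT 270: heading 180 -> 270
BK 2: (12,-2) -> (12,0) [heading=270, draw]
FD 2: (12,0) -> (12,-2) [heading=270, draw]
LT 180: heading 270 -> 90
PD: pen down
Final: pos=(12,-2), heading=90, 7 segment(s) drawn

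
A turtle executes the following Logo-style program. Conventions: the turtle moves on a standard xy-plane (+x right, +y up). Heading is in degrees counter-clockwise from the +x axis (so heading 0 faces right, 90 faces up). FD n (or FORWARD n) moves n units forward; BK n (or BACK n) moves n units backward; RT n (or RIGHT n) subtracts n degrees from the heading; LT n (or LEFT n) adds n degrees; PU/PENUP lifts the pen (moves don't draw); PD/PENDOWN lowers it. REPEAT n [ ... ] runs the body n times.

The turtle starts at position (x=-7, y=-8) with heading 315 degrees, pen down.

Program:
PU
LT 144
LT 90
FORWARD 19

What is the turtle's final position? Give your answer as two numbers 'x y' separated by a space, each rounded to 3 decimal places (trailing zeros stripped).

Executing turtle program step by step:
Start: pos=(-7,-8), heading=315, pen down
PU: pen up
LT 144: heading 315 -> 99
LT 90: heading 99 -> 189
FD 19: (-7,-8) -> (-25.766,-10.972) [heading=189, move]
Final: pos=(-25.766,-10.972), heading=189, 0 segment(s) drawn

Answer: -25.766 -10.972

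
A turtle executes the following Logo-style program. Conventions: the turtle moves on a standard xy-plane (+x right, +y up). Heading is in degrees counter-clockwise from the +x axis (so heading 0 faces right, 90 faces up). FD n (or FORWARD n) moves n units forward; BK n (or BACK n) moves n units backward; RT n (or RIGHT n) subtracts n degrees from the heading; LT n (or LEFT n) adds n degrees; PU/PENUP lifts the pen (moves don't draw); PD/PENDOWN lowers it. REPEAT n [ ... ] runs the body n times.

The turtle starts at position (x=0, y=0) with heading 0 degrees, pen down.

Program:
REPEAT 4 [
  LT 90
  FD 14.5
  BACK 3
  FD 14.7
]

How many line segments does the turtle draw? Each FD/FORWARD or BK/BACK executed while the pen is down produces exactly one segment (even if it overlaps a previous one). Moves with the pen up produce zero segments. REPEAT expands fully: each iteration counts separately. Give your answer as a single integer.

Answer: 12

Derivation:
Executing turtle program step by step:
Start: pos=(0,0), heading=0, pen down
REPEAT 4 [
  -- iteration 1/4 --
  LT 90: heading 0 -> 90
  FD 14.5: (0,0) -> (0,14.5) [heading=90, draw]
  BK 3: (0,14.5) -> (0,11.5) [heading=90, draw]
  FD 14.7: (0,11.5) -> (0,26.2) [heading=90, draw]
  -- iteration 2/4 --
  LT 90: heading 90 -> 180
  FD 14.5: (0,26.2) -> (-14.5,26.2) [heading=180, draw]
  BK 3: (-14.5,26.2) -> (-11.5,26.2) [heading=180, draw]
  FD 14.7: (-11.5,26.2) -> (-26.2,26.2) [heading=180, draw]
  -- iteration 3/4 --
  LT 90: heading 180 -> 270
  FD 14.5: (-26.2,26.2) -> (-26.2,11.7) [heading=270, draw]
  BK 3: (-26.2,11.7) -> (-26.2,14.7) [heading=270, draw]
  FD 14.7: (-26.2,14.7) -> (-26.2,0) [heading=270, draw]
  -- iteration 4/4 --
  LT 90: heading 270 -> 0
  FD 14.5: (-26.2,0) -> (-11.7,0) [heading=0, draw]
  BK 3: (-11.7,0) -> (-14.7,0) [heading=0, draw]
  FD 14.7: (-14.7,0) -> (0,0) [heading=0, draw]
]
Final: pos=(0,0), heading=0, 12 segment(s) drawn
Segments drawn: 12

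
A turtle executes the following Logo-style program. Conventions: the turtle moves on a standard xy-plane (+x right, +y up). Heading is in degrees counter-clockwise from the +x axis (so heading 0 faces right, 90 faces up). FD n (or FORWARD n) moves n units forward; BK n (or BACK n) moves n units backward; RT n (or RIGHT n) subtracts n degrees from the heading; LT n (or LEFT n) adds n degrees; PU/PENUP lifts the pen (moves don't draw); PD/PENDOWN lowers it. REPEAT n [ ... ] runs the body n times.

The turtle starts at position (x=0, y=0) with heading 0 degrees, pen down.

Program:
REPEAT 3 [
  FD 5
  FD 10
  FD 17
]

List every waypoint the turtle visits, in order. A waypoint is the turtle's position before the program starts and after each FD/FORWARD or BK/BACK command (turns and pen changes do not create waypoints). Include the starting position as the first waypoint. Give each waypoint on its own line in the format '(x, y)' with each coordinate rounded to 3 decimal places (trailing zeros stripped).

Answer: (0, 0)
(5, 0)
(15, 0)
(32, 0)
(37, 0)
(47, 0)
(64, 0)
(69, 0)
(79, 0)
(96, 0)

Derivation:
Executing turtle program step by step:
Start: pos=(0,0), heading=0, pen down
REPEAT 3 [
  -- iteration 1/3 --
  FD 5: (0,0) -> (5,0) [heading=0, draw]
  FD 10: (5,0) -> (15,0) [heading=0, draw]
  FD 17: (15,0) -> (32,0) [heading=0, draw]
  -- iteration 2/3 --
  FD 5: (32,0) -> (37,0) [heading=0, draw]
  FD 10: (37,0) -> (47,0) [heading=0, draw]
  FD 17: (47,0) -> (64,0) [heading=0, draw]
  -- iteration 3/3 --
  FD 5: (64,0) -> (69,0) [heading=0, draw]
  FD 10: (69,0) -> (79,0) [heading=0, draw]
  FD 17: (79,0) -> (96,0) [heading=0, draw]
]
Final: pos=(96,0), heading=0, 9 segment(s) drawn
Waypoints (10 total):
(0, 0)
(5, 0)
(15, 0)
(32, 0)
(37, 0)
(47, 0)
(64, 0)
(69, 0)
(79, 0)
(96, 0)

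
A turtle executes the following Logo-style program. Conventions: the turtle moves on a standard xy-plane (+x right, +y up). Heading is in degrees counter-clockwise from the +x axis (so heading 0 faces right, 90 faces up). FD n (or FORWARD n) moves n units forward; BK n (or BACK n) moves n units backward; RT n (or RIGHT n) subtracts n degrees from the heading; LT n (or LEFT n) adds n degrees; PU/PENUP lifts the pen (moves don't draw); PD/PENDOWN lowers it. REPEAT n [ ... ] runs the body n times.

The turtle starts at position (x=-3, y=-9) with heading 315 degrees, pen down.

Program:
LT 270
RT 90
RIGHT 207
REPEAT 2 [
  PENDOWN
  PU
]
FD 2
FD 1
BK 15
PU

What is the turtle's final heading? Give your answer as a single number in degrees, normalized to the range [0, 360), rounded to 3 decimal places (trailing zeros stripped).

Answer: 288

Derivation:
Executing turtle program step by step:
Start: pos=(-3,-9), heading=315, pen down
LT 270: heading 315 -> 225
RT 90: heading 225 -> 135
RT 207: heading 135 -> 288
REPEAT 2 [
  -- iteration 1/2 --
  PD: pen down
  PU: pen up
  -- iteration 2/2 --
  PD: pen down
  PU: pen up
]
FD 2: (-3,-9) -> (-2.382,-10.902) [heading=288, move]
FD 1: (-2.382,-10.902) -> (-2.073,-11.853) [heading=288, move]
BK 15: (-2.073,-11.853) -> (-6.708,2.413) [heading=288, move]
PU: pen up
Final: pos=(-6.708,2.413), heading=288, 0 segment(s) drawn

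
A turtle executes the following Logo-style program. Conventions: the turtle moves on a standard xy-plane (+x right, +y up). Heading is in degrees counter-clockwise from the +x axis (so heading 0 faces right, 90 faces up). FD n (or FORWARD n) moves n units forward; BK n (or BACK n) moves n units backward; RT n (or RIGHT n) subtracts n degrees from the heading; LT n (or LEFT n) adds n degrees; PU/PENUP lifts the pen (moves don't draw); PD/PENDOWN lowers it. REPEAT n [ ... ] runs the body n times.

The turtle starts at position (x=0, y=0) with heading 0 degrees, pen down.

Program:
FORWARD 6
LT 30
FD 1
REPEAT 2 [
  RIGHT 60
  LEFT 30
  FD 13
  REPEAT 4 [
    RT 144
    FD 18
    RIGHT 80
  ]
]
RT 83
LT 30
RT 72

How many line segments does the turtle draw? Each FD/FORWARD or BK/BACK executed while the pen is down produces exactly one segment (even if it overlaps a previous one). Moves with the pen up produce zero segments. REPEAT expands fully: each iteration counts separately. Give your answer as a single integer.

Answer: 12

Derivation:
Executing turtle program step by step:
Start: pos=(0,0), heading=0, pen down
FD 6: (0,0) -> (6,0) [heading=0, draw]
LT 30: heading 0 -> 30
FD 1: (6,0) -> (6.866,0.5) [heading=30, draw]
REPEAT 2 [
  -- iteration 1/2 --
  RT 60: heading 30 -> 330
  LT 30: heading 330 -> 0
  FD 13: (6.866,0.5) -> (19.866,0.5) [heading=0, draw]
  REPEAT 4 [
    -- iteration 1/4 --
    RT 144: heading 0 -> 216
    FD 18: (19.866,0.5) -> (5.304,-10.08) [heading=216, draw]
    RT 80: heading 216 -> 136
    -- iteration 2/4 --
    RT 144: heading 136 -> 352
    FD 18: (5.304,-10.08) -> (23.129,-12.585) [heading=352, draw]
    RT 80: heading 352 -> 272
    -- iteration 3/4 --
    RT 144: heading 272 -> 128
    FD 18: (23.129,-12.585) -> (12.047,1.599) [heading=128, draw]
    RT 80: heading 128 -> 48
    -- iteration 4/4 --
    RT 144: heading 48 -> 264
    FD 18: (12.047,1.599) -> (10.165,-16.302) [heading=264, draw]
    RT 80: heading 264 -> 184
  ]
  -- iteration 2/2 --
  RT 60: heading 184 -> 124
  LT 30: heading 124 -> 154
  FD 13: (10.165,-16.302) -> (-1.519,-10.604) [heading=154, draw]
  REPEAT 4 [
    -- iteration 1/4 --
    RT 144: heading 154 -> 10
    FD 18: (-1.519,-10.604) -> (16.207,-7.478) [heading=10, draw]
    RT 80: heading 10 -> 290
    -- iteration 2/4 --
    RT 144: heading 290 -> 146
    FD 18: (16.207,-7.478) -> (1.285,2.588) [heading=146, draw]
    RT 80: heading 146 -> 66
    -- iteration 3/4 --
    RT 144: heading 66 -> 282
    FD 18: (1.285,2.588) -> (5.027,-15.019) [heading=282, draw]
    RT 80: heading 282 -> 202
    -- iteration 4/4 --
    RT 144: heading 202 -> 58
    FD 18: (5.027,-15.019) -> (14.566,0.246) [heading=58, draw]
    RT 80: heading 58 -> 338
  ]
]
RT 83: heading 338 -> 255
LT 30: heading 255 -> 285
RT 72: heading 285 -> 213
Final: pos=(14.566,0.246), heading=213, 12 segment(s) drawn
Segments drawn: 12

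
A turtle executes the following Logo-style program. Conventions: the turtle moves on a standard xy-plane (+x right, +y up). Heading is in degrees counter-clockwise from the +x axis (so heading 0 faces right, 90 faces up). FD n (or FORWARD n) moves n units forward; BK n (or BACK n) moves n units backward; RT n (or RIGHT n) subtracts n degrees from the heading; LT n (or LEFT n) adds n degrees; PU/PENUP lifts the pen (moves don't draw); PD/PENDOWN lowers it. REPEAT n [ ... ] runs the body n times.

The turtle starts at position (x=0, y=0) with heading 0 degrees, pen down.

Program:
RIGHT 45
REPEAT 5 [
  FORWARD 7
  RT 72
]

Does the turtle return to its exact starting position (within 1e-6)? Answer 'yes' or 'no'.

Executing turtle program step by step:
Start: pos=(0,0), heading=0, pen down
RT 45: heading 0 -> 315
REPEAT 5 [
  -- iteration 1/5 --
  FD 7: (0,0) -> (4.95,-4.95) [heading=315, draw]
  RT 72: heading 315 -> 243
  -- iteration 2/5 --
  FD 7: (4.95,-4.95) -> (1.772,-11.187) [heading=243, draw]
  RT 72: heading 243 -> 171
  -- iteration 3/5 --
  FD 7: (1.772,-11.187) -> (-5.142,-10.092) [heading=171, draw]
  RT 72: heading 171 -> 99
  -- iteration 4/5 --
  FD 7: (-5.142,-10.092) -> (-6.237,-3.178) [heading=99, draw]
  RT 72: heading 99 -> 27
  -- iteration 5/5 --
  FD 7: (-6.237,-3.178) -> (0,0) [heading=27, draw]
  RT 72: heading 27 -> 315
]
Final: pos=(0,0), heading=315, 5 segment(s) drawn

Start position: (0, 0)
Final position: (0, 0)
Distance = 0; < 1e-6 -> CLOSED

Answer: yes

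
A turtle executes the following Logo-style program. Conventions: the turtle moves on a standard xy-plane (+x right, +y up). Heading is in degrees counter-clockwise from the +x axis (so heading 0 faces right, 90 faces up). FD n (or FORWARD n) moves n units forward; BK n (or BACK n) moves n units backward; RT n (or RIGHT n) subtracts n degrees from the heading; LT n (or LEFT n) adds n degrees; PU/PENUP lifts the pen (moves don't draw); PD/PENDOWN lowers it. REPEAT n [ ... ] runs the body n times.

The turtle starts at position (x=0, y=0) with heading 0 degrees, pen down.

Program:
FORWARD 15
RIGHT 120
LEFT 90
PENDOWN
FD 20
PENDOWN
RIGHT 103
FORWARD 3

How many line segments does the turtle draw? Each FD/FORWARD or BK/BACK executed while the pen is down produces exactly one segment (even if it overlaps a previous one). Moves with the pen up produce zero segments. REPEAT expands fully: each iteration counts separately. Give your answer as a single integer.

Executing turtle program step by step:
Start: pos=(0,0), heading=0, pen down
FD 15: (0,0) -> (15,0) [heading=0, draw]
RT 120: heading 0 -> 240
LT 90: heading 240 -> 330
PD: pen down
FD 20: (15,0) -> (32.321,-10) [heading=330, draw]
PD: pen down
RT 103: heading 330 -> 227
FD 3: (32.321,-10) -> (30.275,-12.194) [heading=227, draw]
Final: pos=(30.275,-12.194), heading=227, 3 segment(s) drawn
Segments drawn: 3

Answer: 3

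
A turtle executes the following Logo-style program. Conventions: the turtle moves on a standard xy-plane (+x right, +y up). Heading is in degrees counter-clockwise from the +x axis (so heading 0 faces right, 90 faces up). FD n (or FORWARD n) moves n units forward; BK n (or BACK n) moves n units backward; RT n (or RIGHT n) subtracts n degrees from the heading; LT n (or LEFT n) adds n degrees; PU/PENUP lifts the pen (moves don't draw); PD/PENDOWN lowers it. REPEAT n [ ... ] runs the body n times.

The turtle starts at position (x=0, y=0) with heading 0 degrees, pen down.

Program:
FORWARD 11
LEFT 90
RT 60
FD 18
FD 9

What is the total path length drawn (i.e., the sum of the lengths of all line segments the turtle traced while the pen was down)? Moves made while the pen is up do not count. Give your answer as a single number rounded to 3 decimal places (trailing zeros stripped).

Answer: 38

Derivation:
Executing turtle program step by step:
Start: pos=(0,0), heading=0, pen down
FD 11: (0,0) -> (11,0) [heading=0, draw]
LT 90: heading 0 -> 90
RT 60: heading 90 -> 30
FD 18: (11,0) -> (26.588,9) [heading=30, draw]
FD 9: (26.588,9) -> (34.383,13.5) [heading=30, draw]
Final: pos=(34.383,13.5), heading=30, 3 segment(s) drawn

Segment lengths:
  seg 1: (0,0) -> (11,0), length = 11
  seg 2: (11,0) -> (26.588,9), length = 18
  seg 3: (26.588,9) -> (34.383,13.5), length = 9
Total = 38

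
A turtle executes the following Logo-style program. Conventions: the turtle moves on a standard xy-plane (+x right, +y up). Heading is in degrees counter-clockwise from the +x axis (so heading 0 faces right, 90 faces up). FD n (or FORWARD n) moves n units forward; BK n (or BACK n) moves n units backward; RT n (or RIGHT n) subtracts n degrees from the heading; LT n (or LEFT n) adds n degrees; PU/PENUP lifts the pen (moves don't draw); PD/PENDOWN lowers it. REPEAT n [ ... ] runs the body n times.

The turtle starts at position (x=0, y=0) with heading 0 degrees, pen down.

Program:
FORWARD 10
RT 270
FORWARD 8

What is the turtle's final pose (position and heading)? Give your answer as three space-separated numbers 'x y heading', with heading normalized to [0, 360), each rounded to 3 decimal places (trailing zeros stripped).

Answer: 10 8 90

Derivation:
Executing turtle program step by step:
Start: pos=(0,0), heading=0, pen down
FD 10: (0,0) -> (10,0) [heading=0, draw]
RT 270: heading 0 -> 90
FD 8: (10,0) -> (10,8) [heading=90, draw]
Final: pos=(10,8), heading=90, 2 segment(s) drawn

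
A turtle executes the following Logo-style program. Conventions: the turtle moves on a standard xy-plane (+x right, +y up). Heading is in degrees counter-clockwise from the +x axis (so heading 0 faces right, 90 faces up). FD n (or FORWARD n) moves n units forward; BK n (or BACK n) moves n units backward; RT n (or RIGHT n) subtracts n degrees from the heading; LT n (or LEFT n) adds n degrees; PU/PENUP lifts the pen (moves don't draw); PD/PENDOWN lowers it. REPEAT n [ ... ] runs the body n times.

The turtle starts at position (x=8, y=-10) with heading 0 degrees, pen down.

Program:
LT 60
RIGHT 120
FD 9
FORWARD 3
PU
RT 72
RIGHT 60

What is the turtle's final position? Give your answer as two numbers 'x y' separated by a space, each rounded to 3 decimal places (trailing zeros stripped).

Answer: 14 -20.392

Derivation:
Executing turtle program step by step:
Start: pos=(8,-10), heading=0, pen down
LT 60: heading 0 -> 60
RT 120: heading 60 -> 300
FD 9: (8,-10) -> (12.5,-17.794) [heading=300, draw]
FD 3: (12.5,-17.794) -> (14,-20.392) [heading=300, draw]
PU: pen up
RT 72: heading 300 -> 228
RT 60: heading 228 -> 168
Final: pos=(14,-20.392), heading=168, 2 segment(s) drawn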